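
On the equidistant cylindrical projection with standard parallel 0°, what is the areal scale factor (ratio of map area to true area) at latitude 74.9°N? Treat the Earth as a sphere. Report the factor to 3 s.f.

3.84

In the plate carrée (x = Rλ, y = Rφ), meridians are true-scale (h = 1) and parallels are stretched by k = sec φ.
Areal scale = h·k = 1 × sec φ; at 74.9°, h = 1.000, k = 3.839, so h·k = 3.839.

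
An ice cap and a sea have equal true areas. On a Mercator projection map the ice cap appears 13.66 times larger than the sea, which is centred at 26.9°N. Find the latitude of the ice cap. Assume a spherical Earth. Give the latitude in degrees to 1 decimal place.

76.0°

Mercator areal scale is sec²φ, so apparent-area ratio = sec²φ₁ / sec²φ₂ = cos²φ₂ / cos²φ₁.
cos²φ₂ / cos²φ₁ = 13.66  ⇒  cos φ₁ = cos 26.9° / √13.66 = 0.8918/3.696 = 0.2413.
φ₁ = arccos(0.2413) ≈ 76.0°.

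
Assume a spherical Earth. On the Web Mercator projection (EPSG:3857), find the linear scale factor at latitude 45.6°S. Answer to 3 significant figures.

1.43

The Mercator projection is conformal; its linear scale factor is the same in every direction and equals sec φ = 1/cos φ.
k = 1/cos 45.6° = 1/0.6997 = 1.429.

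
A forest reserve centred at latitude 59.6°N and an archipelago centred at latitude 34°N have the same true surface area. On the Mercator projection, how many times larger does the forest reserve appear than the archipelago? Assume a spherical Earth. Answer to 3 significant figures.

Mercator areal scale is sec²φ.
At 59.6°: sec²(59.6°) = 1/0.5060² = 3.905.
At 34°: sec²(34°) = 1/0.8290² = 1.455.
Ratio = 3.905/1.455 = cos²(34°)/cos²(59.6°) ≈ 2.68.

2.68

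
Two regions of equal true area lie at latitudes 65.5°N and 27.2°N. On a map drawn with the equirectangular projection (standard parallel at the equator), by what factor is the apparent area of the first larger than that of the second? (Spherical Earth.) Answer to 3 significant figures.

2.14

In the plate carrée (x = Rλ, y = Rφ), meridians are true-scale (h = 1) and parallels are stretched by k = sec φ.
Areal scale at 65.5°: h·k = 1.000 × 2.411 = 2.411.
Areal scale at 27.2°: h·k = 1.000 × 1.124 = 1.124.
Ratio = 2.411/1.124 ≈ 2.14.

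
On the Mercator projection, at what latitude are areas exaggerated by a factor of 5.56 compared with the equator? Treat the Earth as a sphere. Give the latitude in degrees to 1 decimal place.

Mercator areal scale is sec²φ.
sec²φ = 5.56  ⇒  cos²φ = 0.1799  ⇒  cos φ = 0.4241.
φ = arccos(0.4241) ≈ 64.9°.

64.9°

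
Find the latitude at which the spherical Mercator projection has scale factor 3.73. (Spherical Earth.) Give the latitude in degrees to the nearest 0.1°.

74.4°

Mercator scale is k = sec φ = 1/cos φ.
1/cos φ = 3.73  ⇒  cos φ = 0.2681  ⇒  φ = arccos(0.2681) ≈ 74.4°.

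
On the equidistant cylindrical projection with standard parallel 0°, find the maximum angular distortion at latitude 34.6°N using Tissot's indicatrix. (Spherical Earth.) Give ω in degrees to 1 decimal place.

11.1°

Plate carrée maps x = Rλ, y = Rφ. The meridian scale is h = 1 and the parallel scale is k = 1/cos φ = sec φ.
At 34.6°: h = 1.000, k = 1.215; principal scales a = 1.215, b = 1.000.
sin(ω/2) = (a − b)/(a + b) = 0.2149/2.215 = 0.09701, so ω = 2 arcsin(0.09701) ≈ 11.1°.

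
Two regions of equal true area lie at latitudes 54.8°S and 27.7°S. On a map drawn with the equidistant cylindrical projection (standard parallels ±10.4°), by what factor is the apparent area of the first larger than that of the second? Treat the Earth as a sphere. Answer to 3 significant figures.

In the equirectangular projection with standard parallel φ₀ = 10.4° (x = Rλ cos φ₀, y = Rφ), meridians are true-scale (h = 1) and the parallel scale is k = cos φ₀ / cos φ.
Areal scale at 54.8°: h·k = 1.000 × 1.706 = 1.706.
Areal scale at 27.7°: h·k = 1.000 × 1.111 = 1.111.
Ratio = 1.706/1.111 ≈ 1.54.

1.54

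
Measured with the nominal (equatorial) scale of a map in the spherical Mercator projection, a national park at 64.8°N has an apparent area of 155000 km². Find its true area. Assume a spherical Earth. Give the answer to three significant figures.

For Mercator, h = k = sec φ (a conformal cylindrical projection has a single point scale, 1/cos φ).
Areal scale = k² = sec²φ = 1/cos²(64.8°) = 1/0.4258² = 5.516.
True area = apparent / (areal scale) = 155000 / 5.516 ≈ 28100 km².

28100 km²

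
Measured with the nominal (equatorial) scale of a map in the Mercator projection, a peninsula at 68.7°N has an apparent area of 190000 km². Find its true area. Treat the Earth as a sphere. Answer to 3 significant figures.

The Mercator projection is conformal; its linear scale factor is the same in every direction and equals sec φ = 1/cos φ.
Areal scale = k² = sec²φ = 1/cos²(68.7°) = 1/0.3633² = 7.579.
True area = apparent / (areal scale) = 190000 / 7.579 ≈ 25100 km².

25100 km²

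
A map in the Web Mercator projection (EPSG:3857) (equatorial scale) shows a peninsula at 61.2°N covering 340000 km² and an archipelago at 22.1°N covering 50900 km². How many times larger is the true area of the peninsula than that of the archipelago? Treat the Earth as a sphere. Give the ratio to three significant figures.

Since Mercator area scale is 1/cos²φ, the true area equals the apparent area multiplied by cos²φ.
True area of peninsula: 340000 × cos²(61.2°) = 340000 × 0.2321 = 78910 km².
True area of archipelago: 50900 × cos²(22.1°) = 50900 × 0.8585 = 43700 km².
Ratio = 78910 / 43700 ≈ 1.81.

1.81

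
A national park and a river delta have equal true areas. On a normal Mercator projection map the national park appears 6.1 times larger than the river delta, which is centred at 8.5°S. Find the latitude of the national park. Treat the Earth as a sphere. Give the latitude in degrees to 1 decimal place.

On Mercator, (apparent₁)/(apparent₂) = sec²φ₁ / sec²φ₂ when true areas are equal.
cos²φ₂ / cos²φ₁ = 6.1  ⇒  cos φ₁ = cos 8.5° / √6.1 = 0.9890/2.470 = 0.4004.
φ₁ = arccos(0.4004) ≈ 66.4°.

66.4°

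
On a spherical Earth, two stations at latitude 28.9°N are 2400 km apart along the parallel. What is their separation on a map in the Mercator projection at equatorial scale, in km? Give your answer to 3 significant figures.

2740 km

The Mercator projection is conformal; its linear scale factor is the same in every direction and equals sec φ = 1/cos φ.
Along the parallel, k = sec 28.9° = 1/0.8755 = 1.142.
Map distance = 2400 × 1.142 ≈ 2740 km.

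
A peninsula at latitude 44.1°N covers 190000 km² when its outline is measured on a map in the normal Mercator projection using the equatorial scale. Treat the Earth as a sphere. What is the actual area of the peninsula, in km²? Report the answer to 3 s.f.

98000 km²

For Mercator, h = k = sec φ (a conformal cylindrical projection has a single point scale, 1/cos φ).
Areal scale = k² = sec²φ = 1/cos²(44.1°) = 1/0.7181² = 1.939.
True area = apparent / (areal scale) = 190000 / 1.939 ≈ 98000 km².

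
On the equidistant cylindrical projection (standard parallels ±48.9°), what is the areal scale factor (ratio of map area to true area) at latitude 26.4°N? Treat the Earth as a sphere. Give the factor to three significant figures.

0.734

In the equirectangular projection with standard parallel φ₀ = 48.9° (x = Rλ cos φ₀, y = Rφ), meridians are true-scale (h = 1) and the parallel scale is k = cos φ₀ / cos φ.
Areal scale = h·k = 1 × cos φ₀ / cos φ; at 26.4°, h = 1.000, k = 0.7339, so h·k = 0.7339.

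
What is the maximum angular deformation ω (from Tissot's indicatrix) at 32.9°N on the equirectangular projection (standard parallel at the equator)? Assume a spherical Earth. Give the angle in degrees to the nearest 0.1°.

10.0°

Plate carrée maps x = Rλ, y = Rφ. The meridian scale is h = 1 and the parallel scale is k = 1/cos φ = sec φ.
At 32.9°: h = 1.000, k = 1.191; principal scales a = 1.191, b = 1.000.
sin(ω/2) = (a − b)/(a + b) = 0.1910/2.191 = 0.08718, so ω = 2 arcsin(0.08718) ≈ 10.0°.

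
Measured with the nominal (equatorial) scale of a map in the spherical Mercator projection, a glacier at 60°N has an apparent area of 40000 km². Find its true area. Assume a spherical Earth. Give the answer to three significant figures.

The Mercator projection is conformal; its linear scale factor is the same in every direction and equals sec φ = 1/cos φ.
Areal scale = k² = sec²φ = 1/cos²(60°) = 1/0.5000² = 4.000.
True area = apparent / (areal scale) = 40000 / 4.000 ≈ 10000 km².

10000 km²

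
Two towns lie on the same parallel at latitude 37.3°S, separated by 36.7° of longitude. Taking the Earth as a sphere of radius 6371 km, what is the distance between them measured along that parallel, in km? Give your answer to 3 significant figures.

Arc length along a parallel = R cos φ · Δλ (with Δλ in radians).
= 6371 × cos 37.3° × (36.7° × π/180) = 6371 × 0.7955 × 0.6405 ≈ 3250 km.

3250 km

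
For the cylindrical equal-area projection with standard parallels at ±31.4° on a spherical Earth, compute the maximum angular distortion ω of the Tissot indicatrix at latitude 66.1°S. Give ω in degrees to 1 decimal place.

78.4°

A cylindrical equal-area projection with standard parallel φ₀ has meridian scale h = cos φ / cos φ₀ and parallel scale k = cos φ₀ / cos φ (so areas are preserved, h·k = 1).
At 66.1°: h = 0.4747, k = 2.107; principal scales a = 2.107, b = 0.4747.
sin(ω/2) = (a − b)/(a + b) = 1.632/2.581 = 0.6323, so ω = 2 arcsin(0.6323) ≈ 78.4°.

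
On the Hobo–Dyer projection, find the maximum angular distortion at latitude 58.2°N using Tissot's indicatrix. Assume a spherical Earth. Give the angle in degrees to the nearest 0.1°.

Hobo–Dyer is a cylindrical equal-area projection with standard parallels at ±37.5°. Cylindrical equal-area (φ₀ = 37.5°): h = cos φ / cos 37.5° along meridians, k = cos 37.5° / cos φ along parallels; h·k = 1.
At 58.2°: h = 0.6642, k = 1.506; principal scales a = 1.506, b = 0.6642.
sin(ω/2) = (a − b)/(a + b) = 0.8413/2.170 = 0.3878, so ω = 2 arcsin(0.3878) ≈ 45.6°.

45.6°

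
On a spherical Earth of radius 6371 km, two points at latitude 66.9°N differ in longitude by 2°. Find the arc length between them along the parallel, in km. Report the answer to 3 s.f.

87.3 km

Arc length along a parallel = R cos φ · Δλ (with Δλ in radians).
= 6371 × cos 66.9° × (2° × π/180) = 6371 × 0.3923 × 0.03491 ≈ 87.3 km.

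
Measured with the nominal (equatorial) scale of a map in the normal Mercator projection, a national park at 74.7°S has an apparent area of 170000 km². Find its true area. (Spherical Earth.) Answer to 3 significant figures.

Mercator is conformal, so the point scale is isotropic: h = k = sec φ = 1/cos φ.
Areal scale = k² = sec²φ = 1/cos²(74.7°) = 1/0.2639² = 14.36.
True area = apparent / (areal scale) = 170000 / 14.36 ≈ 11800 km².

11800 km²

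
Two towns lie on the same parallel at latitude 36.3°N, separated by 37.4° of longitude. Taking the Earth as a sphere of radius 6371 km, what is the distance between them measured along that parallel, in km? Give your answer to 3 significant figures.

3350 km

Arc length along a parallel = R cos φ · Δλ (with Δλ in radians).
= 6371 × cos 36.3° × (37.4° × π/180) = 6371 × 0.8059 × 0.6528 ≈ 3350 km.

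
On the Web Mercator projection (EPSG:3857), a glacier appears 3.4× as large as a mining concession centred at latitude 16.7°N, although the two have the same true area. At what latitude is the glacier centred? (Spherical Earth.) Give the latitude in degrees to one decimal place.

On Mercator, (apparent₁)/(apparent₂) = sec²φ₁ / sec²φ₂ when true areas are equal.
cos²φ₂ / cos²φ₁ = 3.4  ⇒  cos φ₁ = cos 16.7° / √3.4 = 0.9578/1.844 = 0.5195.
φ₁ = arccos(0.5195) ≈ 58.7°.

58.7°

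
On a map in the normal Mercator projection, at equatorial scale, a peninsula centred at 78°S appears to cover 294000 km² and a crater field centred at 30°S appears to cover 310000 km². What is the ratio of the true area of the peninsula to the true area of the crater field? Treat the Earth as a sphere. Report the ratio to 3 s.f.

0.0547

Mercator's areal exaggeration is sec²φ; hence true area = (apparent area) · cos²φ.
True area of peninsula: 294000 × cos²(78°) = 294000 × 0.04323 = 12710 km².
True area of crater field: 310000 × cos²(30°) = 310000 × 0.7500 = 232500 km².
Ratio = 12710 / 232500 ≈ 0.0547.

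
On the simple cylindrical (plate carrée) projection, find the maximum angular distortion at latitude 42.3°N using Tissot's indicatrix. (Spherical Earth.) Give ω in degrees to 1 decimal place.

17.2°

In the plate carrée (x = Rλ, y = Rφ), meridians are true-scale (h = 1) and parallels are stretched by k = sec φ.
At 42.3°: h = 1.000, k = 1.352; principal scales a = 1.352, b = 1.000.
sin(ω/2) = (a − b)/(a + b) = 0.3520/2.352 = 0.1497, so ω = 2 arcsin(0.1497) ≈ 17.2°.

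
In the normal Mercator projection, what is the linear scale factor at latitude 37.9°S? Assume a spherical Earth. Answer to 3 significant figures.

1.27

Mercator is conformal, so the point scale is isotropic: h = k = sec φ = 1/cos φ.
k = 1/cos 37.9° = 1/0.7891 = 1.267.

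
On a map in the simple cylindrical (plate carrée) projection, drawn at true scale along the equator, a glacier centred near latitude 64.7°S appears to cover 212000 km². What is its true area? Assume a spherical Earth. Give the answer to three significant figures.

For the equirectangular projection with φ₀ = 0 (plate carrée), h = 1 along meridians and k = sec φ along parallels.
Areal scale = h·k = 1 × sec φ; at 64.7°, h = 1.000, k = 2.340, so h·k = 2.340.
True area = apparent / (areal scale) = 212000 / 2.340 ≈ 90600 km².

90600 km²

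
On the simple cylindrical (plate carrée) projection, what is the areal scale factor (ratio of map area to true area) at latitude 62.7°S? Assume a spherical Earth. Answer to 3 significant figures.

2.18

In the plate carrée (x = Rλ, y = Rφ), meridians are true-scale (h = 1) and parallels are stretched by k = sec φ.
Areal scale = h·k = 1 × sec φ; at 62.7°, h = 1.000, k = 2.180, so h·k = 2.180.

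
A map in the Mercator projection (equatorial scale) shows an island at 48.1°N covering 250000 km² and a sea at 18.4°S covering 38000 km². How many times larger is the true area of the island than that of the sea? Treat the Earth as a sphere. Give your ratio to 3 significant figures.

Since Mercator area scale is 1/cos²φ, the true area equals the apparent area multiplied by cos²φ.
True area of island: 250000 × cos²(48.1°) = 250000 × 0.4460 = 111500 km².
True area of sea: 38000 × cos²(18.4°) = 38000 × 0.9004 = 34210 km².
Ratio = 111500 / 34210 ≈ 3.26.

3.26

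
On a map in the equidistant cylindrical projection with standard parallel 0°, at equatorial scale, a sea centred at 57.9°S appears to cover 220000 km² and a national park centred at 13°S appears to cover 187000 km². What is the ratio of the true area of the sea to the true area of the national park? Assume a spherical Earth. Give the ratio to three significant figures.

Plate carrée has h = 1 and k = sec φ, giving areal scale sec φ; true area = (apparent area) · cos φ.
True area of sea: 220000 × cos(57.9°) = 220000 × 0.5314 = 116900 km².
True area of national park: 187000 × cos(13°) = 187000 × 0.9744 = 182200 km².
Ratio = 116900 / 182200 ≈ 0.642.

0.642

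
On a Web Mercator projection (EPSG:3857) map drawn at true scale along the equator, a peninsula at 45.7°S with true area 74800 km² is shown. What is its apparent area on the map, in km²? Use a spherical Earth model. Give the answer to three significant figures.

The Mercator projection is conformal; its linear scale factor is the same in every direction and equals sec φ = 1/cos φ.
Areal scale = k² = sec²φ = 1/cos²(45.7°) = 1/0.6984² = 2.050.
Apparent area = 74800 × 2.050 ≈ 153000 km².

153000 km²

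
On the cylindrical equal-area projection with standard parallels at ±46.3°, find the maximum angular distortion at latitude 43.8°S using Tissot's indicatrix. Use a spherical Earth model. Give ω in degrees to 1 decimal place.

5.0°

Cylindrical equal-area (φ₀ = 46.3°): h = cos φ / cos 46.3° along meridians, k = cos 46.3° / cos φ along parallels; h·k = 1.
At 43.8°: h = 1.045, k = 0.9572; principal scales a = 1.045, b = 0.9572.
sin(ω/2) = (a − b)/(a + b) = 0.08747/2.002 = 0.04370, so ω = 2 arcsin(0.04370) ≈ 5.0°.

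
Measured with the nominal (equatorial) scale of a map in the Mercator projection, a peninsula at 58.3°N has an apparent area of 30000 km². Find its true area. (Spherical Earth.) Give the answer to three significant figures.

8280 km²

Mercator is conformal, so the point scale is isotropic: h = k = sec φ = 1/cos φ.
Areal scale = k² = sec²φ = 1/cos²(58.3°) = 1/0.5255² = 3.622.
True area = apparent / (areal scale) = 30000 / 3.622 ≈ 8280 km².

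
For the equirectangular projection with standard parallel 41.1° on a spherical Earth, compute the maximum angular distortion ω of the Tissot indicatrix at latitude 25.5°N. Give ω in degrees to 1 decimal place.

10.3°

The equidistant cylindrical projection with φ₀ = 41.1° has h = 1 (meridians true) and k = cos φ₀ / cos φ along parallels.
At 25.5°: h = 1.000, k = 0.8349; principal scales a = 1.000, b = 0.8349.
sin(ω/2) = (a − b)/(a + b) = 0.1651/1.835 = 0.08998, so ω = 2 arcsin(0.08998) ≈ 10.3°.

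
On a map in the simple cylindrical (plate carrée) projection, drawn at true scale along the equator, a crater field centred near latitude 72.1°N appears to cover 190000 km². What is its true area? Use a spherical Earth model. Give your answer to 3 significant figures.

In the plate carrée (x = Rλ, y = Rφ), meridians are true-scale (h = 1) and parallels are stretched by k = sec φ.
Areal scale = h·k = 1 × sec φ; at 72.1°, h = 1.000, k = 3.254, so h·k = 3.254.
True area = apparent / (areal scale) = 190000 / 3.254 ≈ 58400 km².

58400 km²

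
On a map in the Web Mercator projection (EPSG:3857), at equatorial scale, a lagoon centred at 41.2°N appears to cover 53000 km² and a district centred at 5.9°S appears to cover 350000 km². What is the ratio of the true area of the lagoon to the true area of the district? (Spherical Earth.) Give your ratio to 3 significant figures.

Mercator's areal exaggeration is sec²φ; hence true area = (apparent area) · cos²φ.
True area of lagoon: 53000 × cos²(41.2°) = 53000 × 0.5661 = 30000 km².
True area of district: 350000 × cos²(5.9°) = 350000 × 0.9894 = 346300 km².
Ratio = 30000 / 346300 ≈ 0.0866.

0.0866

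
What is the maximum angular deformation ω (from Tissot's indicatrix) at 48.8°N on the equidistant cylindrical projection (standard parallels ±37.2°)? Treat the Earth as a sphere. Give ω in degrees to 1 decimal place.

The equidistant cylindrical projection with φ₀ = 37.2° has h = 1 (meridians true) and k = cos φ₀ / cos φ along parallels.
At 48.8°: h = 1.000, k = 1.209; principal scales a = 1.209, b = 1.000.
sin(ω/2) = (a − b)/(a + b) = 0.2093/2.209 = 0.09472, so ω = 2 arcsin(0.09472) ≈ 10.9°.

10.9°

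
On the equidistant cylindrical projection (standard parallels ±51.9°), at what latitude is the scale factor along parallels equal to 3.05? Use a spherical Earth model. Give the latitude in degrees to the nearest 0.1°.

78.3°

With standard parallel φ₀ = 51.9°, the equirectangular projection gives x = Rλ cos φ₀, y = Rφ, so h = 1 and k = cos 51.9° / cos φ.
k = cos φ₀ / cos φ = 3.05  ⇒  cos φ = cos 51.9° / 3.05 = 0.2023.
φ = arccos(0.2023) ≈ 78.3°.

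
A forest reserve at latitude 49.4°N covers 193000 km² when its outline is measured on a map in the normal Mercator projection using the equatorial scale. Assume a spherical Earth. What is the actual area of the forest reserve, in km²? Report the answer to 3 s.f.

For Mercator, h = k = sec φ (a conformal cylindrical projection has a single point scale, 1/cos φ).
Areal scale = k² = sec²φ = 1/cos²(49.4°) = 1/0.6508² = 2.361.
True area = apparent / (areal scale) = 193000 / 2.361 ≈ 81700 km².

81700 km²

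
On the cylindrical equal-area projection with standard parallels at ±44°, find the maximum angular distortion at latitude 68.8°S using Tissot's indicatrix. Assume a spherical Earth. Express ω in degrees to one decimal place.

A cylindrical equal-area projection with standard parallel φ₀ has meridian scale h = cos φ / cos φ₀ and parallel scale k = cos φ₀ / cos φ (so areas are preserved, h·k = 1).
At 68.8°: h = 0.5027, k = 1.989; principal scales a = 1.989, b = 0.5027.
sin(ω/2) = (a − b)/(a + b) = 1.486/2.492 = 0.5965, so ω = 2 arcsin(0.5965) ≈ 73.2°.

73.2°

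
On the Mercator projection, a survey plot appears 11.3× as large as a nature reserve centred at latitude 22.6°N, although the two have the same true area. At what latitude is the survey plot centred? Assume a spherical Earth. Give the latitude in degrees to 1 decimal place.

Mercator areal scale is sec²φ, so apparent-area ratio = sec²φ₁ / sec²φ₂ = cos²φ₂ / cos²φ₁.
cos²φ₂ / cos²φ₁ = 11.3  ⇒  cos φ₁ = cos 22.6° / √11.3 = 0.9232/3.362 = 0.2746.
φ₁ = arccos(0.2746) ≈ 74.1°.

74.1°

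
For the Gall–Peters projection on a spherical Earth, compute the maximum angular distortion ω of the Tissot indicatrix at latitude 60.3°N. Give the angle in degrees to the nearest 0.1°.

39.9°

The Gall–Peters projection is cylindrical equal-area with φ₀ = 45°. For cylindrical equal-area with standard parallel φ₀, h = cos φ / cos φ₀ and k = cos φ₀ / cos φ, so h·k = 1.
At 60.3°: h = 0.7007, k = 1.427; principal scales a = 1.427, b = 0.7007.
sin(ω/2) = (a − b)/(a + b) = 0.7265/2.128 = 0.3414, so ω = 2 arcsin(0.3414) ≈ 39.9°.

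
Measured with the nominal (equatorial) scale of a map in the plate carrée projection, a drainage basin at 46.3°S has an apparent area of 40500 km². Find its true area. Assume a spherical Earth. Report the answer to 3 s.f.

In the plate carrée (x = Rλ, y = Rφ), meridians are true-scale (h = 1) and parallels are stretched by k = sec φ.
Areal scale = h·k = 1 × sec φ; at 46.3°, h = 1.000, k = 1.447, so h·k = 1.447.
True area = apparent / (areal scale) = 40500 / 1.447 ≈ 28000 km².

28000 km²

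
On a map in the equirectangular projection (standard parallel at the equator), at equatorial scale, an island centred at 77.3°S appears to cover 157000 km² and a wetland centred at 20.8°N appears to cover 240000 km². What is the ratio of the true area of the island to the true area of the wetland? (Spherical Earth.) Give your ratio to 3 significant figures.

0.154

On the plate carrée, areal scale = h·k = 1 × sec φ, so true area = apparent × cos φ.
True area of island: 157000 × cos(77.3°) = 157000 × 0.2198 = 34520 km².
True area of wetland: 240000 × cos(20.8°) = 240000 × 0.9348 = 224400 km².
Ratio = 34520 / 224400 ≈ 0.154.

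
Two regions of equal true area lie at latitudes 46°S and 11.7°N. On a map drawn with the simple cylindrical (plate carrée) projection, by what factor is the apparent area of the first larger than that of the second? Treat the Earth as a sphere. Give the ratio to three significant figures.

1.41

In the plate carrée (x = Rλ, y = Rφ), meridians are true-scale (h = 1) and parallels are stretched by k = sec φ.
Areal scale at 46°: h·k = 1.000 × 1.440 = 1.440.
Areal scale at 11.7°: h·k = 1.000 × 1.021 = 1.021.
Ratio = 1.440/1.021 ≈ 1.41.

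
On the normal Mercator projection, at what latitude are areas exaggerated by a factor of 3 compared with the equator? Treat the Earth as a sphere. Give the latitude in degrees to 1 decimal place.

Mercator areal scale is sec²φ.
sec²φ = 3  ⇒  cos²φ = 0.3333  ⇒  cos φ = 0.5774.
φ = arccos(0.5774) ≈ 54.7°.

54.7°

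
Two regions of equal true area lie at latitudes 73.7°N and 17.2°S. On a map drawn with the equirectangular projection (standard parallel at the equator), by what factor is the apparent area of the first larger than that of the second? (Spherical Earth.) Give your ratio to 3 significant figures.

3.40

For the equirectangular projection with φ₀ = 0 (plate carrée), h = 1 along meridians and k = sec φ along parallels.
Areal scale at 73.7°: h·k = 1.000 × 3.563 = 3.563.
Areal scale at 17.2°: h·k = 1.000 × 1.047 = 1.047.
Ratio = 3.563/1.047 ≈ 3.40.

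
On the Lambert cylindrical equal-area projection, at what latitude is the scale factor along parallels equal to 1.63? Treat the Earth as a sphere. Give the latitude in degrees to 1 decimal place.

52.2°

The Lambert cylindrical equal-area projection is the cylindrical equal-area projection with its standard parallel at the equator (φ₀ = 0). A cylindrical equal-area projection with standard parallel φ₀ has meridian scale h = cos φ / cos φ₀ and parallel scale k = cos φ₀ / cos φ (so areas are preserved, h·k = 1).
k = cos φ₀ / cos φ = 1.63  ⇒  cos φ = cos 0° / 1.63 = 0.6135.
φ = arccos(0.6135) ≈ 52.2°.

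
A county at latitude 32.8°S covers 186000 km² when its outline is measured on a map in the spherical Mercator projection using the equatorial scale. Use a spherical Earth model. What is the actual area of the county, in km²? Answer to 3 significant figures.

131000 km²

The Mercator projection is conformal; its linear scale factor is the same in every direction and equals sec φ = 1/cos φ.
Areal scale = k² = sec²φ = 1/cos²(32.8°) = 1/0.8406² = 1.415.
True area = apparent / (areal scale) = 186000 / 1.415 ≈ 131000 km².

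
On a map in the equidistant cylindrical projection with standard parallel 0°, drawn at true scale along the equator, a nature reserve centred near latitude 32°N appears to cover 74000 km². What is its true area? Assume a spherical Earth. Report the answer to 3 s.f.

62800 km²

Plate carrée maps x = Rλ, y = Rφ. The meridian scale is h = 1 and the parallel scale is k = 1/cos φ = sec φ.
Areal scale = h·k = 1 × sec φ; at 32°, h = 1.000, k = 1.179, so h·k = 1.179.
True area = apparent / (areal scale) = 74000 / 1.179 ≈ 62800 km².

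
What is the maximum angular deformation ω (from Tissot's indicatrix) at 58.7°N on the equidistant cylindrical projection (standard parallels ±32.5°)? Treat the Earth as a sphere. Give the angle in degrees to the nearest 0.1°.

27.5°

The equidistant cylindrical projection with φ₀ = 32.5° has h = 1 (meridians true) and k = cos φ₀ / cos φ along parallels.
At 58.7°: h = 1.000, k = 1.623; principal scales a = 1.623, b = 1.000.
sin(ω/2) = (a − b)/(a + b) = 0.6234/2.623 = 0.2376, so ω = 2 arcsin(0.2376) ≈ 27.5°.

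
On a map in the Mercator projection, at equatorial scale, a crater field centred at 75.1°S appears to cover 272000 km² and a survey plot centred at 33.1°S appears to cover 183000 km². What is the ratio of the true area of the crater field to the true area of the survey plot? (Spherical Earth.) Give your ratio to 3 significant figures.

0.140

Mercator's areal exaggeration is sec²φ; hence true area = (apparent area) · cos²φ.
True area of crater field: 272000 × cos²(75.1°) = 272000 × 0.06612 = 17980 km².
True area of survey plot: 183000 × cos²(33.1°) = 183000 × 0.7018 = 128400 km².
Ratio = 17980 / 128400 ≈ 0.140.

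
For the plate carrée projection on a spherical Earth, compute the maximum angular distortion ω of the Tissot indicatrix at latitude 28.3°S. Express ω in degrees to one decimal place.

In the plate carrée (x = Rλ, y = Rφ), meridians are true-scale (h = 1) and parallels are stretched by k = sec φ.
At 28.3°: h = 1.000, k = 1.136; principal scales a = 1.136, b = 1.000.
sin(ω/2) = (a − b)/(a + b) = 0.1357/2.136 = 0.06356, so ω = 2 arcsin(0.06356) ≈ 7.3°.

7.3°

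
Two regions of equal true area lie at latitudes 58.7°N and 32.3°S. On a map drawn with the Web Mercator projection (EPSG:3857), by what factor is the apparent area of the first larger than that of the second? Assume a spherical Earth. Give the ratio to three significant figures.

On Mercator, area is exaggerated by sec²φ = 1/cos²φ.
At 58.7°: sec²(58.7°) = 1/0.5195² = 3.705.
At 32.3°: sec²(32.3°) = 1/0.8453² = 1.400.
Ratio = 3.705/1.400 = cos²(32.3°)/cos²(58.7°) ≈ 2.65.

2.65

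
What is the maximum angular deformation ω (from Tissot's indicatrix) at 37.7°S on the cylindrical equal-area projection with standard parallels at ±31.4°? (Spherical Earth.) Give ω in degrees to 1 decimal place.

For cylindrical equal-area with standard parallel φ₀, h = cos φ / cos φ₀ and k = cos φ₀ / cos φ, so h·k = 1.
At 37.7°: h = 0.9270, k = 1.079; principal scales a = 1.079, b = 0.9270.
sin(ω/2) = (a − b)/(a + b) = 0.1518/2.006 = 0.07568, so ω = 2 arcsin(0.07568) ≈ 8.7°.

8.7°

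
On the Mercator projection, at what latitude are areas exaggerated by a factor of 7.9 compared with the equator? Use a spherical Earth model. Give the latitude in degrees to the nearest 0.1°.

69.2°

Mercator areal scale is sec²φ.
sec²φ = 7.9  ⇒  cos²φ = 0.1266  ⇒  cos φ = 0.3558.
φ = arccos(0.3558) ≈ 69.2°.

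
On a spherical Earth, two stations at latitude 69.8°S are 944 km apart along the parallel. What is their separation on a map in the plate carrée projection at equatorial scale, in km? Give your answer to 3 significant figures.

2730 km

Plate carrée maps x = Rλ, y = Rφ. The meridian scale is h = 1 and the parallel scale is k = 1/cos φ = sec φ.
Along the parallel, k = sec 69.8° = 1/0.3453 = 2.896.
Map distance = 944 × 2.896 ≈ 2730 km.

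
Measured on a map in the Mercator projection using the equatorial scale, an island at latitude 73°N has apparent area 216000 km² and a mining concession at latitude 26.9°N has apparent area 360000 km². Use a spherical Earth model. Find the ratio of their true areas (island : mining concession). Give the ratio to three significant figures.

Since Mercator area scale is 1/cos²φ, the true area equals the apparent area multiplied by cos²φ.
True area of island: 216000 × cos²(73°) = 216000 × 0.08548 = 18460 km².
True area of mining concession: 360000 × cos²(26.9°) = 360000 × 0.7953 = 286300 km².
Ratio = 18460 / 286300 ≈ 0.0645.

0.0645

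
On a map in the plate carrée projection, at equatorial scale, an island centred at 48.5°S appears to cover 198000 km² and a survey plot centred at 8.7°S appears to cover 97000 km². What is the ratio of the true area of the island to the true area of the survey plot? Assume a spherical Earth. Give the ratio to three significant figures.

On the plate carrée, areal scale = h·k = 1 × sec φ, so true area = apparent × cos φ.
True area of island: 198000 × cos(48.5°) = 198000 × 0.6626 = 131200 km².
True area of survey plot: 97000 × cos(8.7°) = 97000 × 0.9885 = 95880 km².
Ratio = 131200 / 95880 ≈ 1.37.

1.37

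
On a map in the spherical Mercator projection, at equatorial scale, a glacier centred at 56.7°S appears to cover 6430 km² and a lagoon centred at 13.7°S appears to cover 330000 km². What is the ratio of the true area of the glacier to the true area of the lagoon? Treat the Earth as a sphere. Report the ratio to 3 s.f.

On Mercator the areal scale is sec²φ, so true area = apparent × cos²φ.
True area of glacier: 6430 × cos²(56.7°) = 6430 × 0.3014 = 1938 km².
True area of lagoon: 330000 × cos²(13.7°) = 330000 × 0.9439 = 311500 km².
Ratio = 1938 / 311500 ≈ 0.00622.

0.00622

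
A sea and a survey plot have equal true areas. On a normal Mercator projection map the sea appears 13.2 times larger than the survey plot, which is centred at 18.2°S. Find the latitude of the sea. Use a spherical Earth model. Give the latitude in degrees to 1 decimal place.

Mercator areal scale is sec²φ, so apparent-area ratio = sec²φ₁ / sec²φ₂ = cos²φ₂ / cos²φ₁.
cos²φ₂ / cos²φ₁ = 13.2  ⇒  cos φ₁ = cos 18.2° / √13.2 = 0.9500/3.633 = 0.2615.
φ₁ = arccos(0.2615) ≈ 74.8°.

74.8°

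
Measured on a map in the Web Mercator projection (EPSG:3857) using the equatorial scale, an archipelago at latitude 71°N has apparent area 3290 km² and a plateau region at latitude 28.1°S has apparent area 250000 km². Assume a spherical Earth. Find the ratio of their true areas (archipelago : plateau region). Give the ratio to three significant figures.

0.00179

Mercator's areal exaggeration is sec²φ; hence true area = (apparent area) · cos²φ.
True area of archipelago: 3290 × cos²(71°) = 3290 × 0.1060 = 348.7 km².
True area of plateau region: 250000 × cos²(28.1°) = 250000 × 0.7781 = 194500 km².
Ratio = 348.7 / 194500 ≈ 0.00179.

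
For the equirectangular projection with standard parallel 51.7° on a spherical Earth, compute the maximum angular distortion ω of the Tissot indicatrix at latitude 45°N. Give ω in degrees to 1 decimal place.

7.5°

In the equirectangular projection with standard parallel φ₀ = 51.7° (x = Rλ cos φ₀, y = Rφ), meridians are true-scale (h = 1) and the parallel scale is k = cos φ₀ / cos φ.
At 45°: h = 1.000, k = 0.8765; principal scales a = 1.000, b = 0.8765.
sin(ω/2) = (a − b)/(a + b) = 0.1235/1.876 = 0.06581, so ω = 2 arcsin(0.06581) ≈ 7.5°.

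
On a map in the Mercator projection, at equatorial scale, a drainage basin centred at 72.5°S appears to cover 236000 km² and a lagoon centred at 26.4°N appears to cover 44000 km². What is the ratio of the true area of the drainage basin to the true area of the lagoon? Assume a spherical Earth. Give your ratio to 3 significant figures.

0.605

Mercator's areal exaggeration is sec²φ; hence true area = (apparent area) · cos²φ.
True area of drainage basin: 236000 × cos²(72.5°) = 236000 × 0.09042 = 21340 km².
True area of lagoon: 44000 × cos²(26.4°) = 44000 × 0.8023 = 35300 km².
Ratio = 21340 / 35300 ≈ 0.605.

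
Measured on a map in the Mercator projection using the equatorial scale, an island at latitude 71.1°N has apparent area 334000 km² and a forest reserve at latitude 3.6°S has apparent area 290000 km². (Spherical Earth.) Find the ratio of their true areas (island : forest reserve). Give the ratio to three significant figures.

Since Mercator area scale is 1/cos²φ, the true area equals the apparent area multiplied by cos²φ.
True area of island: 334000 × cos²(71.1°) = 334000 × 0.1049 = 35040 km².
True area of forest reserve: 290000 × cos²(3.6°) = 290000 × 0.9961 = 288900 km².
Ratio = 35040 / 288900 ≈ 0.121.

0.121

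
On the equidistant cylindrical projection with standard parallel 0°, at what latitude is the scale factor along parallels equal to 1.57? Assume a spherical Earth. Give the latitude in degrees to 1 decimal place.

50.4°

Plate carrée: h = 1, k = sec φ along parallels.
sec φ = 1.57  ⇒  cos φ = 0.6369  ⇒  φ ≈ 50.4°.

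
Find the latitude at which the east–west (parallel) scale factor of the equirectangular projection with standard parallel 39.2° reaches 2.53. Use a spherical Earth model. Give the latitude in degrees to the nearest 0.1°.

The equidistant cylindrical projection with φ₀ = 39.2° has h = 1 (meridians true) and k = cos φ₀ / cos φ along parallels.
k = cos φ₀ / cos φ = 2.53  ⇒  cos φ = cos 39.2° / 2.53 = 0.3063.
φ = arccos(0.3063) ≈ 72.2°.

72.2°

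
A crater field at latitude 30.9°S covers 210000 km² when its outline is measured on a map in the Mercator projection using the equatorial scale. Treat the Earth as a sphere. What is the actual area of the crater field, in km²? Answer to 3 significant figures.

155000 km²

For Mercator, h = k = sec φ (a conformal cylindrical projection has a single point scale, 1/cos φ).
Areal scale = k² = sec²φ = 1/cos²(30.9°) = 1/0.8581² = 1.358.
True area = apparent / (areal scale) = 210000 / 1.358 ≈ 155000 km².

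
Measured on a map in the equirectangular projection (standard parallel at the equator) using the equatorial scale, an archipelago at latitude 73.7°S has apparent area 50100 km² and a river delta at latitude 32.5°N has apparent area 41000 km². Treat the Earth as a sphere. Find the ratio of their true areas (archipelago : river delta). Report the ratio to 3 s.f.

Plate carrée has h = 1 and k = sec φ, giving areal scale sec φ; true area = (apparent area) · cos φ.
True area of archipelago: 50100 × cos(73.7°) = 50100 × 0.2807 = 14060 km².
True area of river delta: 41000 × cos(32.5°) = 41000 × 0.8434 = 34580 km².
Ratio = 14060 / 34580 ≈ 0.407.

0.407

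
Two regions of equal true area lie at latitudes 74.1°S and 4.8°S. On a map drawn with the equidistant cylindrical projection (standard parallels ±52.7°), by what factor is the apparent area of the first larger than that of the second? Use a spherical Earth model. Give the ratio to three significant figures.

The equidistant cylindrical projection with φ₀ = 52.7° has h = 1 (meridians true) and k = cos φ₀ / cos φ along parallels.
Areal scale at 74.1°: h·k = 1.000 × 2.212 = 2.212.
Areal scale at 4.8°: h·k = 1.000 × 0.6081 = 0.6081.
Ratio = 2.212/0.6081 ≈ 3.64.

3.64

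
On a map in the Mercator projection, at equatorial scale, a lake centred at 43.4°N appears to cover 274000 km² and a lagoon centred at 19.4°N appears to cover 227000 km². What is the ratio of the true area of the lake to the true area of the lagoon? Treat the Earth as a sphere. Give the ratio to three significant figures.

0.716

Since Mercator area scale is 1/cos²φ, the true area equals the apparent area multiplied by cos²φ.
True area of lake: 274000 × cos²(43.4°) = 274000 × 0.5279 = 144600 km².
True area of lagoon: 227000 × cos²(19.4°) = 227000 × 0.8897 = 202000 km².
Ratio = 144600 / 202000 ≈ 0.716.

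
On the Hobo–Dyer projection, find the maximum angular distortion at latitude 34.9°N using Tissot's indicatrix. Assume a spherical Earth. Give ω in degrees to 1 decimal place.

3.8°

Hobo–Dyer is a cylindrical equal-area projection with standard parallels at ±37.5°. A cylindrical equal-area projection with standard parallel φ₀ has meridian scale h = cos φ / cos φ₀ and parallel scale k = cos φ₀ / cos φ (so areas are preserved, h·k = 1).
At 34.9°: h = 1.034, k = 0.9673; principal scales a = 1.034, b = 0.9673.
sin(ω/2) = (a − b)/(a + b) = 0.06645/2.001 = 0.03321, so ω = 2 arcsin(0.03321) ≈ 3.8°.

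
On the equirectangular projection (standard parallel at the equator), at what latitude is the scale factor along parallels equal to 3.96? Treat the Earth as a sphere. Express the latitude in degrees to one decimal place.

75.4°

Plate carrée: h = 1, k = sec φ along parallels.
sec φ = 3.96  ⇒  cos φ = 0.2525  ⇒  φ ≈ 75.4°.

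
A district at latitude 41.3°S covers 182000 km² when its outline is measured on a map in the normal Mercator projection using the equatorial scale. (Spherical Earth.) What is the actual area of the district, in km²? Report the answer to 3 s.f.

The Mercator projection is conformal; its linear scale factor is the same in every direction and equals sec φ = 1/cos φ.
Areal scale = k² = sec²φ = 1/cos²(41.3°) = 1/0.7513² = 1.772.
True area = apparent / (areal scale) = 182000 / 1.772 ≈ 103000 km².

103000 km²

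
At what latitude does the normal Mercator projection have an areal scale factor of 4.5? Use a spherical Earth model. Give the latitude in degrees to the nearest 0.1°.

Mercator areal scale is sec²φ.
sec²φ = 4.5  ⇒  cos²φ = 0.2222  ⇒  cos φ = 0.4714.
φ = arccos(0.4714) ≈ 61.9°.

61.9°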